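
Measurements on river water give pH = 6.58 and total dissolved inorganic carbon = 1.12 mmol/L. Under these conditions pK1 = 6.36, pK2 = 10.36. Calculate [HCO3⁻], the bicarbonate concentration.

α₁ = 1 / (1 + [H⁺]/K1 + K2/[H⁺]) = 1 / (1 + 10^-0.22 + 10^-3.78)
   = 1 / (1 + 0.60256 + 0.00016596) = 1/1.6027 = 0.6239
[HCO3⁻] = α₁ × DIC = 0.6239 × 1.12 = 0.699 mmol/L

[HCO3⁻] = 0.699 mmol/L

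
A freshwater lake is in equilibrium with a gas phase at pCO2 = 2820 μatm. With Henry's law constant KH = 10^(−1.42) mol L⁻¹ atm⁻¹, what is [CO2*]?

KH = 10^(−1.42) = 3.802×10^-2 mol L⁻¹ atm⁻¹
[CO2*] = KH · pCO2 = 3.802×10^-2 × 2820×10^-6 atm = 1.07×10^-4 mol/L

[CO2*] = 107 μmol/L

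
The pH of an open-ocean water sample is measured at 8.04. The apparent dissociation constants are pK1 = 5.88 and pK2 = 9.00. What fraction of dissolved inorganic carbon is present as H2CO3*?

α₀ = 1 / (1 + K1/[H⁺] + K1K2/[H⁺]²) = 1 / (1 + 10^+2.16 + 10^+1.20)
   = 1 / (1 + 144.54 + 15.849) = 1/161.39 = 0.006196

α₀ = 0.00620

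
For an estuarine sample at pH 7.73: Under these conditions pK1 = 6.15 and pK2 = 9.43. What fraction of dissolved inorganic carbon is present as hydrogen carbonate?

α₁ = 1 / (1 + [H⁺]/K1 + K2/[H⁺]) = 1 / (1 + 10^-1.58 + 10^-1.70)
   = 1 / (1 + 0.026303 + 0.019953) = 1/1.0463 = 0.9558

α₁ = 0.956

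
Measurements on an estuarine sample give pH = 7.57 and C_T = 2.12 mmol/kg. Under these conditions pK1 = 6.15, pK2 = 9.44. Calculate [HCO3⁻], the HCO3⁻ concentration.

[HCO3⁻] = 2.02 mmol/kg

α₁ = 1 / (1 + [H⁺]/K1 + K2/[H⁺]) = 1 / (1 + 10^-1.42 + 10^-1.87)
   = 1 / (1 + 0.038019 + 0.013490) = 1/1.0515 = 0.9510
[HCO3⁻] = α₁ × DIC = 0.9510 × 2.12 = 2.02 mmol/kg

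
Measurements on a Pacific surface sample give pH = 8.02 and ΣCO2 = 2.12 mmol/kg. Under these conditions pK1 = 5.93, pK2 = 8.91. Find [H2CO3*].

α₀ = 1 / (1 + K1/[H⁺] + K1K2/[H⁺]²) = 1 / (1 + 10^+2.09 + 10^+1.20)
   = 1 / (1 + 123.03 + 15.849) = 1/139.88 = 0.007149
[CO2*] = α₀ × DIC = 0.007149 × 2.12 = 0.0152 mmol/kg = 15.2 μmol/kg

[CO2*] = 15.2 μmol/kg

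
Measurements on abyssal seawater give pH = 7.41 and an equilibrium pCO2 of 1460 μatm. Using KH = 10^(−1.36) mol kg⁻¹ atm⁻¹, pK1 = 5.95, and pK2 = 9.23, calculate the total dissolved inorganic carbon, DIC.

[CO2*] = KH · pCO2 = 10^(−1.36) × 1460×10^-6 = 6.373×10^-5 mol/kg
α₀ = 1/(1 + K1/[H⁺] + K1K2/[H⁺]²) = 1/(1 + 10^+1.46 + 10^-0.36) = 0.03303
DIC = [CO2*]/α₀ = 6.373×10^-5 / 0.03303 = 1.93 mmol/kg

DIC = 1.93 mmol/kg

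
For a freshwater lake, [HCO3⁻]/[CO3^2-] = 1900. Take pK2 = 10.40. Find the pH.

From K2 = [H⁺][CO3^2-]/[HCO3⁻]:  pH = pK2 − log₁₀([HCO3⁻]/[CO3^2-])
log₁₀(1900) = +3.279
pH = 10.40 − (+3.279) = 7.12

pH = 7.12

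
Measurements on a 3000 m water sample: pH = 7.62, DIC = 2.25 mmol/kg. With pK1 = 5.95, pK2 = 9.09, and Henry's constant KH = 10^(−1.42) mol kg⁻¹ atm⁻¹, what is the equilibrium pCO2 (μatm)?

α₀ = 1 / (1 + K1/[H⁺] + K1K2/[H⁺]²) = 1 / (1 + 10^+1.67 + 10^+0.20)
   = 1 / (1 + 46.774 + 1.5849) = 1/49.358 = 0.02026
[CO2*] = α₀ × DIC = 0.02026 × 2.25 = 0.04558 mmol/kg
pCO2 = [CO2*]/KH = 4.558×10^-5 / 3.802×10^-2 = 1200 μatm

pCO2 = 1200 μatm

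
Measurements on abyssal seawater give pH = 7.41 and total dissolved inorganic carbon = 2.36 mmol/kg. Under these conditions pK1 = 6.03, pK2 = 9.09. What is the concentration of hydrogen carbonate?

α₁ = 1 / (1 + [H⁺]/K1 + K2/[H⁺]) = 1 / (1 + 10^-1.38 + 10^-1.68)
   = 1 / (1 + 0.041687 + 0.020893) = 1/1.0626 = 0.9411
[HCO3⁻] = α₁ × DIC = 0.9411 × 2.36 = 2.22 mmol/kg

[HCO3⁻] = 2.22 mmol/kg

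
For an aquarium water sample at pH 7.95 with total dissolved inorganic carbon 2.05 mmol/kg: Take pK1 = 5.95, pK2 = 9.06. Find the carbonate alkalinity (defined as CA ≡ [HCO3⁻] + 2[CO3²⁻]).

CA = 2.18 mmol/kg

CA = [HCO3⁻] + 2[CO3²⁻] = (α₁ + 2α₂)·DIC
At pH 7.95: [H⁺]/K1 = 10^-2.00 = 0.010000, K2/[H⁺] = 10^-1.11 = 0.077625
α₁ = 1/(1 + 0.010000 + 0.077625) = 1/1.0876 = 0.9194; α₂ = α₁·K2/[H⁺] = 0.07137
α₁ + 2α₂ = 1.0622
CA = 1.0622 × 2.05 = 2.18 mmol/kg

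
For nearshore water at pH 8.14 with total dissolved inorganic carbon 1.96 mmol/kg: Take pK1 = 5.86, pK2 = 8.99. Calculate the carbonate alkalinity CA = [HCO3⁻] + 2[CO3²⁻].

CA = 2.19 mmol/kg

CA = [HCO3⁻] + 2[CO3²⁻] = (α₁ + 2α₂)·DIC
At pH 8.14: [H⁺]/K1 = 10^-2.28 = 0.0052481, K2/[H⁺] = 10^-0.85 = 0.14125
α₁ = 1/(1 + 0.0052481 + 0.14125) = 1/1.1465 = 0.8722; α₂ = α₁·K2/[H⁺] = 0.1232
α₁ + 2α₂ = 1.1186
CA = 1.1186 × 1.96 = 2.19 mmol/kg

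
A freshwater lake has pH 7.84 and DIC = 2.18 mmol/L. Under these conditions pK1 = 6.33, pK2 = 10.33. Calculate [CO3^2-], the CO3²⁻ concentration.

α₂ = 1 / (1 + [H⁺]/K2 + [H⁺]²/(K1K2)) = 1 / (1 + 10^+2.49 + 10^+0.98)
   = 1 / (1 + 309.03 + 9.5499) = 1/319.58 = 0.003129
[CO3²⁻] = α₂ × DIC = 0.003129 × 2.18 = 0.00682 mmol/L = 6.82 μmol/L

[CO3²⁻] = 6.82 μmol/L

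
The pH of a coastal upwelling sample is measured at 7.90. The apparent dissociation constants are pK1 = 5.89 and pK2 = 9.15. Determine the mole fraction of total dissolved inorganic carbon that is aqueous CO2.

α₀ = 1 / (1 + K1/[H⁺] + K1K2/[H⁺]²) = 1 / (1 + 10^+2.01 + 10^+0.76)
   = 1 / (1 + 102.33 + 5.7544) = 1/109.08 = 0.009167

α₀ = 0.00917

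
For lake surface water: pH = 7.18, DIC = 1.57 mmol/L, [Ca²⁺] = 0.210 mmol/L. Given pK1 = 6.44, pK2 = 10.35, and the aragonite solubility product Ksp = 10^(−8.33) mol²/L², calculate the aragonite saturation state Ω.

Ω = 0.0403

α₂ = 1 / (1 + [H⁺]/K2 + [H⁺]²/(K1K2)) = 1 / (1 + 10^+3.17 + 10^+2.43)
   = 1 / (1 + 1479.1 + 269.15) = 1/1749.3 = 0.0005717
[CO3²⁻] = α₂ × DIC = 0.0005717 × 1.57 = 0.0008975 mmol/L = 0.8975 μmol/L
Ksp = 10^(−8.33) = 4.677×10^-9
Ω = [Ca²⁺][CO3²⁻]/Ksp = (0.210×10^-3)(8.975×10^-7) / 4.677×10^-9 = 0.0403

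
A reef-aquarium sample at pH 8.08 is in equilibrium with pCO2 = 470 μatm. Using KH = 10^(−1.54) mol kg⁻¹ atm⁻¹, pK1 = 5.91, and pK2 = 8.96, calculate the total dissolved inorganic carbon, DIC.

DIC = 2.28 mmol/kg

[CO2*] = KH · pCO2 = 10^(−1.54) × 470×10^-6 = 1.355×10^-5 mol/kg
α₀ = 1/(1 + K1/[H⁺] + K1K2/[H⁺]²) = 1/(1 + 10^+2.17 + 10^+1.29) = 0.005938
DIC = [CO2*]/α₀ = 1.355×10^-5 / 0.005938 = 2.28 mmol/kg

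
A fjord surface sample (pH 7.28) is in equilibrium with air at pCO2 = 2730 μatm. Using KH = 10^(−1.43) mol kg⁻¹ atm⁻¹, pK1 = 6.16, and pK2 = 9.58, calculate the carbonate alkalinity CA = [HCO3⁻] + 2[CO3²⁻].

CA = 1.35 mmol/kg

[CO2*] = KH · pCO2 = 10^(−1.43) × 2730×10^-6 = 1.014×10^-4 mol/kg
α₀ = 1/(1 + K1/[H⁺] + K1K2/[H⁺]²) = 1/(1 + 10^+1.12 + 10^-1.18) = 0.07018
DIC = [CO2*]/α₀ = 1.014×10^-4 / 0.07018 = 1.445 mmol/kg
CA = (α₁ + 2α₂)·DIC = (0.9252 + 2×0.004637) × 1.445 = 1.35 mmol/kg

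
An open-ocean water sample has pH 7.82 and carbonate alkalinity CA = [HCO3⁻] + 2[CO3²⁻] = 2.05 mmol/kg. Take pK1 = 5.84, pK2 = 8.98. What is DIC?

DIC = 1.94 mmol/kg

CA = [HCO3⁻] + 2[CO3²⁻] = (α₁ + 2α₂)·DIC
At pH 7.82: [H⁺]/K1 = 10^-1.98 = 0.010471, K2/[H⁺] = 10^-1.16 = 0.069183
α₁ = 1/(1 + 0.010471 + 0.069183) = 1/1.0797 = 0.9262; α₂ = α₁·K2/[H⁺] = 0.06408
α₁ + 2α₂ = 1.0544
DIC = CA / (α₁ + 2α₂) = 2.05 / 1.0544 = 1.94 mmol/kg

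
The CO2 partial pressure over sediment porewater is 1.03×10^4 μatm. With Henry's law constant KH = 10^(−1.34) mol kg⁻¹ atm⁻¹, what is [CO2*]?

[CO2*] = 471 μmol/kg

KH = 10^(−1.34) = 4.571×10^-2 mol kg⁻¹ atm⁻¹
[CO2*] = KH · pCO2 = 4.571×10^-2 × 1.03×10^4×10^-6 atm = 4.71×10^-4 mol/kg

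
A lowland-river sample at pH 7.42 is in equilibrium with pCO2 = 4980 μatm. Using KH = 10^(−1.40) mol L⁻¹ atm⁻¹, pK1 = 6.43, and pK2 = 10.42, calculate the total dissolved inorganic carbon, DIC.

DIC = 2.14 mmol/L

[CO2*] = KH · pCO2 = 10^(−1.40) × 4980×10^-6 = 1.983×10^-4 mol/L
α₀ = 1/(1 + K1/[H⁺] + K1K2/[H⁺]²) = 1/(1 + 10^+0.99 + 10^-2.01) = 0.09275
DIC = [CO2*]/α₀ = 1.983×10^-4 / 0.09275 = 2.14 mmol/L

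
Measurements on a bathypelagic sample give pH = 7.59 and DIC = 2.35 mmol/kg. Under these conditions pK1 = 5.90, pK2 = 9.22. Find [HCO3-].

[HCO3⁻] = 2.25 mmol/kg

α₁ = 1 / (1 + [H⁺]/K1 + K2/[H⁺]) = 1 / (1 + 10^-1.69 + 10^-1.63)
   = 1 / (1 + 0.020417 + 0.023442) = 1/1.0439 = 0.9580
[HCO3⁻] = α₁ × DIC = 0.9580 × 2.35 = 2.25 mmol/kg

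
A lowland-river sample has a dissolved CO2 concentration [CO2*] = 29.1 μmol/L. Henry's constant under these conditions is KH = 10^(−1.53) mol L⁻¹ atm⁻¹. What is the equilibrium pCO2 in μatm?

pCO2 = 986 μatm

KH = 10^(−1.53) = 2.951×10^-2 mol L⁻¹ atm⁻¹
pCO2 = [CO2*]/KH = 29.1×10^-6 / 2.951×10^-2 = 9.86×10^-4 atm = 986 μatm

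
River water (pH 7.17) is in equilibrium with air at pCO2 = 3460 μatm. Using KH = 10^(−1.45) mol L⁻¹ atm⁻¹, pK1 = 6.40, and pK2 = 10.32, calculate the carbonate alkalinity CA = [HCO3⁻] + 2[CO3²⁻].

CA = 0.724 mmol/L

[CO2*] = KH · pCO2 = 10^(−1.45) × 3460×10^-6 = 1.228×10^-4 mol/L
α₀ = 1/(1 + K1/[H⁺] + K1K2/[H⁺]²) = 1/(1 + 10^+0.77 + 10^-2.38) = 0.1451
DIC = [CO2*]/α₀ = 1.228×10^-4 / 0.1451 = 0.8462 mmol/L
CA = (α₁ + 2α₂)·DIC = (0.8543 + 2×0.0006048) × 0.8462 = 0.724 mmol/L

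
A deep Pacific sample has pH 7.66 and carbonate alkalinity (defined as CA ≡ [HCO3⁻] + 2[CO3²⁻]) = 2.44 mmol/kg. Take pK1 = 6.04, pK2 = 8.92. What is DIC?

CA = [HCO3⁻] + 2[CO3²⁻] = (α₁ + 2α₂)·DIC
At pH 7.66: [H⁺]/K1 = 10^-1.62 = 0.023988, K2/[H⁺] = 10^-1.26 = 0.054954
α₁ = 1/(1 + 0.023988 + 0.054954) = 1/1.0789 = 0.9268; α₂ = α₁·K2/[H⁺] = 0.05093
α₁ + 2α₂ = 1.0287
DIC = CA / (α₁ + 2α₂) = 2.44 / 1.0287 = 2.37 mmol/kg

DIC = 2.37 mmol/kg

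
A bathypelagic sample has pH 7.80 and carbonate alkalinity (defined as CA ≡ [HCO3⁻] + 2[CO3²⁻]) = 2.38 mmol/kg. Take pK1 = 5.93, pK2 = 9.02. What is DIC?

CA = [HCO3⁻] + 2[CO3²⁻] = (α₁ + 2α₂)·DIC
At pH 7.80: [H⁺]/K1 = 10^-1.87 = 0.013490, K2/[H⁺] = 10^-1.22 = 0.060256
α₁ = 1/(1 + 0.013490 + 0.060256) = 1/1.0737 = 0.9313; α₂ = α₁·K2/[H⁺] = 0.05612
α₁ + 2α₂ = 1.0436
DIC = CA / (α₁ + 2α₂) = 2.38 / 1.0436 = 2.28 mmol/kg

DIC = 2.28 mmol/kg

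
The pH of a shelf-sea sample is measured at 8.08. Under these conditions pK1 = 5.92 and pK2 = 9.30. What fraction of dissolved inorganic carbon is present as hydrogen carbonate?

α₁ = 1 / (1 + [H⁺]/K1 + K2/[H⁺]) = 1 / (1 + 10^-2.16 + 10^-1.22)
   = 1 / (1 + 0.0069183 + 0.060256) = 1/1.0672 = 0.9371

α₁ = 0.937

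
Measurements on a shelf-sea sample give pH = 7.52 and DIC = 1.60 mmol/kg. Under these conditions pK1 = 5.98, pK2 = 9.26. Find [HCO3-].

α₁ = 1 / (1 + [H⁺]/K1 + K2/[H⁺]) = 1 / (1 + 10^-1.54 + 10^-1.74)
   = 1 / (1 + 0.028840 + 0.018197) = 1/1.0470 = 0.9551
[HCO3⁻] = α₁ × DIC = 0.9551 × 1.60 = 1.53 mmol/kg

[HCO3⁻] = 1.53 mmol/kg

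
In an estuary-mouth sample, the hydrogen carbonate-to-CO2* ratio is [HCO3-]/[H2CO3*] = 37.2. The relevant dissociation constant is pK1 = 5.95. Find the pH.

pH = 7.52

From K1 = [H⁺][HCO3-]/[H2CO3*]:  pH = pK1 + log₁₀([HCO3-]/[H2CO3*])
log₁₀(37.2) = +1.571
pH = 5.95 + (+1.571) = 7.52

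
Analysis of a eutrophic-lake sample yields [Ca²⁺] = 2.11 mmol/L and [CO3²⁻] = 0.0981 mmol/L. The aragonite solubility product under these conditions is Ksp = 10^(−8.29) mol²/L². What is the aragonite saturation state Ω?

Ksp = 10^(−8.29) = 5.129×10^-9
Ω = [Ca²⁺][CO3²⁻]/Ksp = (2.11×10^-3)(0.0981×10^-3) / 5.129×10^-9 = 40.4

Ω = 40.4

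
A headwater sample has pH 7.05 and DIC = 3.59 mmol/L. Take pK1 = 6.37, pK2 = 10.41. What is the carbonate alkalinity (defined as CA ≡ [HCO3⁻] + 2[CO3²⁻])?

CA = 2.97 mmol/L

CA = [HCO3⁻] + 2[CO3²⁻] = (α₁ + 2α₂)·DIC
At pH 7.05: [H⁺]/K1 = 10^-0.68 = 0.20893, K2/[H⁺] = 10^-3.36 = 0.00043652
α₁ = 1/(1 + 0.20893 + 0.00043652) = 1/1.2094 = 0.8269; α₂ = α₁·K2/[H⁺] = 0.0003609
α₁ + 2α₂ = 0.8276
CA = 0.8276 × 3.59 = 2.97 mmol/L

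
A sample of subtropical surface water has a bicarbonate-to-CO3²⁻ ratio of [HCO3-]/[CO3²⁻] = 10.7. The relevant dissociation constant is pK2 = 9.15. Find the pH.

From K2 = [H⁺][CO3²⁻]/[HCO3-]:  pH = pK2 − log₁₀([HCO3-]/[CO3²⁻])
log₁₀(10.7) = +1.029
pH = 9.15 − (+1.029) = 8.12

pH = 8.12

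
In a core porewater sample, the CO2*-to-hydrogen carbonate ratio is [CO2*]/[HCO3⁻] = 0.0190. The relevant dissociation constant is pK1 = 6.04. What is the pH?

From K1 = [H⁺][HCO3⁻]/[CO2*]:  pH = pK1 − log₁₀([CO2*]/[HCO3⁻])
log₁₀(0.0190) = -1.721
pH = 6.04 − (-1.721) = 7.76

pH = 7.76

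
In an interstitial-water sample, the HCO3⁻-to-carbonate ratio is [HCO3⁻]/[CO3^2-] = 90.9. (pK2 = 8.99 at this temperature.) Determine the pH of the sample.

pH = 7.03

From K2 = [H⁺][CO3^2-]/[HCO3⁻]:  pH = pK2 − log₁₀([HCO3⁻]/[CO3^2-])
log₁₀(90.9) = +1.959
pH = 8.99 − (+1.959) = 7.03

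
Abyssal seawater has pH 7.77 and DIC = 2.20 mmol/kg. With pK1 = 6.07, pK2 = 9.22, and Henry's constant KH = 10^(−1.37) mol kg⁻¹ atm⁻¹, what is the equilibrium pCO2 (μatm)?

α₀ = 1 / (1 + K1/[H⁺] + K1K2/[H⁺]²) = 1 / (1 + 10^+1.70 + 10^+0.25)
   = 1 / (1 + 50.119 + 1.7783) = 1/52.897 = 0.01890
[CO2*] = α₀ × DIC = 0.01890 × 2.20 = 0.04159 mmol/kg
pCO2 = [CO2*]/KH = 4.159×10^-5 / 4.266×10^-2 = 975 μatm

pCO2 = 975 μatm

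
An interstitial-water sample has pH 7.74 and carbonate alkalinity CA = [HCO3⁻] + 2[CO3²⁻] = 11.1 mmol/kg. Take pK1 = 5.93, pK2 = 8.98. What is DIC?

CA = [HCO3⁻] + 2[CO3²⁻] = (α₁ + 2α₂)·DIC
At pH 7.74: [H⁺]/K1 = 10^-1.81 = 0.015488, K2/[H⁺] = 10^-1.24 = 0.057544
α₁ = 1/(1 + 0.015488 + 0.057544) = 1/1.0730 = 0.9319; α₂ = α₁·K2/[H⁺] = 0.05363
α₁ + 2α₂ = 1.0392
DIC = CA / (α₁ + 2α₂) = 11.1 / 1.0392 = 10.7 mmol/kg

DIC = 10.7 mmol/kg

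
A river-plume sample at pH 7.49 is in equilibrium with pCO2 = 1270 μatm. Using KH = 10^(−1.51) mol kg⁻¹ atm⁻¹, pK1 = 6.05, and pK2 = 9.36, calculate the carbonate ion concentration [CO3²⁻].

[CO3²⁻] = 14.6 μmol/kg

[CO2*] = KH · pCO2 = 10^(−1.51) × 1270×10^-6 = 3.925×10^-5 mol/kg
α₀ = 1/(1 + K1/[H⁺] + K1K2/[H⁺]²) = 1/(1 + 10^+1.44 + 10^-0.43) = 0.03459
DIC = [CO2*]/α₀ = 3.925×10^-5 / 0.03459 = 1.135 mmol/kg
[CO3²⁻] = α₂·DIC; α₂ = 0.01285, so [CO3²⁻] = 0.01285 × 1.135 = 0.0146 mmol/kg = 14.6 μmol/kg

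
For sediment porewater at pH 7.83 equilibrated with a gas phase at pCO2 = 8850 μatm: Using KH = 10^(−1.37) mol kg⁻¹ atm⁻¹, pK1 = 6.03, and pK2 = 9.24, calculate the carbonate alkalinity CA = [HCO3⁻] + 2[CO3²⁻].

CA = 25.7 mmol/kg

[CO2*] = KH · pCO2 = 10^(−1.37) × 8850×10^-6 = 3.775×10^-4 mol/kg
α₀ = 1/(1 + K1/[H⁺] + K1K2/[H⁺]²) = 1/(1 + 10^+1.80 + 10^+0.39) = 0.01503
DIC = [CO2*]/α₀ = 3.775×10^-4 / 0.01503 = 25.12 mmol/kg
CA = (α₁ + 2α₂)·DIC = (0.9481 + 2×0.03688) × 25.12 = 25.7 mmol/kg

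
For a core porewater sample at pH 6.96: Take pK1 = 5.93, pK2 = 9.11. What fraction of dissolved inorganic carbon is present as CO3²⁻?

α₂ = 1 / (1 + [H⁺]/K2 + [H⁺]²/(K1K2)) = 1 / (1 + 10^+2.15 + 10^+1.12)
   = 1 / (1 + 141.25 + 13.183) = 1/155.44 = 0.006434

α₂ = 0.00643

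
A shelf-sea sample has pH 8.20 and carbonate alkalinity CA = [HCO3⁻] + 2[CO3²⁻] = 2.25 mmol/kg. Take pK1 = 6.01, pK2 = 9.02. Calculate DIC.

CA = [HCO3⁻] + 2[CO3²⁻] = (α₁ + 2α₂)·DIC
At pH 8.20: [H⁺]/K1 = 10^-2.19 = 0.0064565, K2/[H⁺] = 10^-0.82 = 0.15136
α₁ = 1/(1 + 0.0064565 + 0.15136) = 1/1.1578 = 0.8637; α₂ = α₁·K2/[H⁺] = 0.1307
α₁ + 2α₂ = 1.1251
DIC = CA / (α₁ + 2α₂) = 2.25 / 1.1251 = 2.00 mmol/kg

DIC = 2.00 mmol/kg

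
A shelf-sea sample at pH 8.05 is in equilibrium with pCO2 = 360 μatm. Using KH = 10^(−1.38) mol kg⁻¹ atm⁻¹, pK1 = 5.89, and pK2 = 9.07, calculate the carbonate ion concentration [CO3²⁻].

[CO2*] = KH · pCO2 = 10^(−1.38) × 360×10^-6 = 1.501×10^-5 mol/kg
α₀ = 1/(1 + K1/[H⁺] + K1K2/[H⁺]²) = 1/(1 + 10^+2.16 + 10^+1.14) = 0.006276
DIC = [CO2*]/α₀ = 1.501×10^-5 / 0.006276 = 2.391 mmol/kg
[CO3²⁻] = α₂·DIC; α₂ = 0.08663, so [CO3²⁻] = 0.08663 × 2.391 = 0.207 mmol/kg

[CO3²⁻] = 0.207 mmol/kg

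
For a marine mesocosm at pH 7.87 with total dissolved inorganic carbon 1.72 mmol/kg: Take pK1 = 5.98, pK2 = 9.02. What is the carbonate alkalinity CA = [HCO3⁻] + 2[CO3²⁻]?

CA = [HCO3⁻] + 2[CO3²⁻] = (α₁ + 2α₂)·DIC
At pH 7.87: [H⁺]/K1 = 10^-1.89 = 0.012882, K2/[H⁺] = 10^-1.15 = 0.070795
α₁ = 1/(1 + 0.012882 + 0.070795) = 1/1.0837 = 0.9228; α₂ = α₁·K2/[H⁺] = 0.06533
α₁ + 2α₂ = 1.0534
CA = 1.0534 × 1.72 = 1.81 mmol/kg

CA = 1.81 mmol/kg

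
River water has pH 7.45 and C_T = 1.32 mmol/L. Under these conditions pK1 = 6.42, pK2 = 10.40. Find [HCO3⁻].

[HCO3⁻] = 1.21 mmol/L

α₁ = 1 / (1 + [H⁺]/K1 + K2/[H⁺]) = 1 / (1 + 10^-1.03 + 10^-2.95)
   = 1 / (1 + 0.093325 + 0.0011220) = 1/1.0944 = 0.9137
[HCO3⁻] = α₁ × DIC = 0.9137 × 1.32 = 1.21 mmol/L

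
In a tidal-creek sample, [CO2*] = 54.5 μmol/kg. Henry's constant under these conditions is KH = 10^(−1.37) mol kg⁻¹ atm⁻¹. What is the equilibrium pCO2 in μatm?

pCO2 = 1280 μatm

KH = 10^(−1.37) = 4.266×10^-2 mol kg⁻¹ atm⁻¹
pCO2 = [CO2*]/KH = 54.5×10^-6 / 4.266×10^-2 = 1.28×10^-3 atm = 1280 μatm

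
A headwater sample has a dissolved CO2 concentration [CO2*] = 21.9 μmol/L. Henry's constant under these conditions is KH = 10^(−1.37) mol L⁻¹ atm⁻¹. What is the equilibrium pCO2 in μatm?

pCO2 = 513 μatm

KH = 10^(−1.37) = 4.266×10^-2 mol L⁻¹ atm⁻¹
pCO2 = [CO2*]/KH = 21.9×10^-6 / 4.266×10^-2 = 5.13×10^-4 atm = 513 μatm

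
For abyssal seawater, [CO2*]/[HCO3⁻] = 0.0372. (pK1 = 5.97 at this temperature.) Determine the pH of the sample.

From K1 = [H⁺][HCO3⁻]/[CO2*]:  pH = pK1 − log₁₀([CO2*]/[HCO3⁻])
log₁₀(0.0372) = -1.429
pH = 5.97 − (-1.429) = 7.40

pH = 7.40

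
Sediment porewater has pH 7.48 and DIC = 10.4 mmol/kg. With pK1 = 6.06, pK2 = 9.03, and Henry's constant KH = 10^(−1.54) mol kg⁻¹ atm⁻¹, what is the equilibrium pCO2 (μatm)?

pCO2 = 1.29×10^4 μatm

α₀ = 1 / (1 + K1/[H⁺] + K1K2/[H⁺]²) = 1 / (1 + 10^+1.42 + 10^-0.13)
   = 1 / (1 + 26.303 + 0.74131) = 1/28.044 = 0.03566
[CO2*] = α₀ × DIC = 0.03566 × 10.4 = 0.3708 mmol/kg
pCO2 = [CO2*]/KH = 3.708×10^-4 / 2.884×10^-2 = 1.29×10^4 μatm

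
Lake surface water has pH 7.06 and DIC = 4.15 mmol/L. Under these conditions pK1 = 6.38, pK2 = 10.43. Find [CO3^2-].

[CO3²⁻] = 1.46 μmol/L

α₂ = 1 / (1 + [H⁺]/K2 + [H⁺]²/(K1K2)) = 1 / (1 + 10^+3.37 + 10^+2.69)
   = 1 / (1 + 2344.2 + 489.78) = 1/2835.0 = 0.0003527
[CO3²⁻] = α₂ × DIC = 0.0003527 × 4.15 = 0.00146 mmol/L = 1.46 μmol/L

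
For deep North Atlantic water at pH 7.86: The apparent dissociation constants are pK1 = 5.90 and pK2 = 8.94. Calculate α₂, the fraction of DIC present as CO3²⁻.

α₂ = 0.0760

α₂ = 1 / (1 + [H⁺]/K2 + [H⁺]²/(K1K2)) = 1 / (1 + 10^+1.08 + 10^-0.88)
   = 1 / (1 + 12.023 + 0.13183) = 1/13.154 = 0.07602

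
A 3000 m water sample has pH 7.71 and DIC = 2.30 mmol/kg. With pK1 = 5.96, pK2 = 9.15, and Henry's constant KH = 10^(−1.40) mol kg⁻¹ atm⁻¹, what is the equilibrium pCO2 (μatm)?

α₀ = 1 / (1 + K1/[H⁺] + K1K2/[H⁺]²) = 1 / (1 + 10^+1.75 + 10^+0.31)
   = 1 / (1 + 56.234 + 2.0417) = 1/59.276 = 0.01687
[CO2*] = α₀ × DIC = 0.01687 × 2.30 = 0.03880 mmol/kg
pCO2 = [CO2*]/KH = 3.880×10^-5 / 3.981×10^-2 = 975 μatm

pCO2 = 975 μatm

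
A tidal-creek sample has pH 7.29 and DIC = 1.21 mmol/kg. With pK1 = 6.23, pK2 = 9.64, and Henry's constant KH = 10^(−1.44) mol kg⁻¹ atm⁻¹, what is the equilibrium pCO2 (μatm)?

α₀ = 1 / (1 + K1/[H⁺] + K1K2/[H⁺]²) = 1 / (1 + 10^+1.06 + 10^-1.29)
   = 1 / (1 + 11.482 + 0.051286) = 1/12.533 = 0.07979
[CO2*] = α₀ × DIC = 0.07979 × 1.21 = 0.09655 mmol/kg
pCO2 = [CO2*]/KH = 9.655×10^-5 / 3.631×10^-2 = 2660 μatm

pCO2 = 2660 μatm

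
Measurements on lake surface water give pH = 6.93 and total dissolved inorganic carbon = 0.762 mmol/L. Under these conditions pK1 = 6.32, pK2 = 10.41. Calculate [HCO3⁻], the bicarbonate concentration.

α₁ = 1 / (1 + [H⁺]/K1 + K2/[H⁺]) = 1 / (1 + 10^-0.61 + 10^-3.48)
   = 1 / (1 + 0.24547 + 0.00033113) = 1/1.2458 = 0.8027
[HCO3⁻] = α₁ × DIC = 0.8027 × 0.762 = 0.612 mmol/L

[HCO3⁻] = 0.612 mmol/L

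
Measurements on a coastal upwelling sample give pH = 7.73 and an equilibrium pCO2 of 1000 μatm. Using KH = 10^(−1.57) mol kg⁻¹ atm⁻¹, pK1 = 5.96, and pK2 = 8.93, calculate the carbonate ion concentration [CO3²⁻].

[CO3²⁻] = 0.100 mmol/kg

[CO2*] = KH · pCO2 = 10^(−1.57) × 1000×10^-6 = 2.692×10^-5 mol/kg
α₀ = 1/(1 + K1/[H⁺] + K1K2/[H⁺]²) = 1/(1 + 10^+1.77 + 10^+0.57) = 0.01572
DIC = [CO2*]/α₀ = 2.692×10^-5 / 0.01572 = 1.712 mmol/kg
[CO3²⁻] = α₂·DIC; α₂ = 0.05842, so [CO3²⁻] = 0.05842 × 1.712 = 0.100 mmol/kg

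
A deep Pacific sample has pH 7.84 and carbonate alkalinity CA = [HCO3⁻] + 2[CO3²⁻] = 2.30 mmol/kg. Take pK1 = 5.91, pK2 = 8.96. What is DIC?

DIC = 2.17 mmol/kg

CA = [HCO3⁻] + 2[CO3²⁻] = (α₁ + 2α₂)·DIC
At pH 7.84: [H⁺]/K1 = 10^-1.93 = 0.011749, K2/[H⁺] = 10^-1.12 = 0.075858
α₁ = 1/(1 + 0.011749 + 0.075858) = 1/1.0876 = 0.9194; α₂ = α₁·K2/[H⁺] = 0.06975
α₁ + 2α₂ = 1.0589
DIC = CA / (α₁ + 2α₂) = 2.30 / 1.0589 = 2.17 mmol/kg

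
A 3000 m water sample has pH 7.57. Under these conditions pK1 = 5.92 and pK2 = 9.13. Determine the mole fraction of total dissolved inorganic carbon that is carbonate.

α₂ = 0.0262

α₂ = 1 / (1 + [H⁺]/K2 + [H⁺]²/(K1K2)) = 1 / (1 + 10^+1.56 + 10^-0.09)
   = 1 / (1 + 36.308 + 0.81283) = 1/38.121 = 0.02623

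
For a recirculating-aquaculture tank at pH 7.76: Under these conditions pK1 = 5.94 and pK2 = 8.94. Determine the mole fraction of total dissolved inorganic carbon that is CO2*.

α₀ = 0.0140

α₀ = 1 / (1 + K1/[H⁺] + K1K2/[H⁺]²) = 1 / (1 + 10^+1.82 + 10^+0.64)
   = 1 / (1 + 66.069 + 4.3652) = 1/71.435 = 0.01400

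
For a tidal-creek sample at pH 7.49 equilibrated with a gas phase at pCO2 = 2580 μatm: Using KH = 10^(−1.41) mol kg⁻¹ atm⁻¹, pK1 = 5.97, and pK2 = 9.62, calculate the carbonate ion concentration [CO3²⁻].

[CO2*] = KH · pCO2 = 10^(−1.41) × 2580×10^-6 = 1.004×10^-4 mol/kg
α₀ = 1/(1 + K1/[H⁺] + K1K2/[H⁺]²) = 1/(1 + 10^+1.52 + 10^-0.61) = 0.02910
DIC = [CO2*]/α₀ = 1.004×10^-4 / 0.02910 = 3.449 mmol/kg
[CO3²⁻] = α₂·DIC; α₂ = 0.007144, so [CO3²⁻] = 0.007144 × 3.449 = 0.0246 mmol/kg

[CO3²⁻] = 0.0246 mmol/kg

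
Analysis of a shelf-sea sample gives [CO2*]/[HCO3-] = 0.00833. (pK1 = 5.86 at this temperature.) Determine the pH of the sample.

pH = 7.94

From K1 = [H⁺][HCO3-]/[CO2*]:  pH = pK1 − log₁₀([CO2*]/[HCO3-])
log₁₀(0.00833) = -2.079
pH = 5.86 − (-2.079) = 7.94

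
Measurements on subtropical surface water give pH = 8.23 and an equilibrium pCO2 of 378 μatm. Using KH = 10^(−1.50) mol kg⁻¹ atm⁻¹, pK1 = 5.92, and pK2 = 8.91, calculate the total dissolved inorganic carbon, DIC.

[CO2*] = KH · pCO2 = 10^(−1.50) × 378×10^-6 = 1.195×10^-5 mol/kg
α₀ = 1/(1 + K1/[H⁺] + K1K2/[H⁺]²) = 1/(1 + 10^+2.31 + 10^+1.63) = 0.004035
DIC = [CO2*]/α₀ = 1.195×10^-5 / 0.004035 = 2.96 mmol/kg

DIC = 2.96 mmol/kg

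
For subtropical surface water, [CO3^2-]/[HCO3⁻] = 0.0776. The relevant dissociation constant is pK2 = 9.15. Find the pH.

From K2 = [H⁺][CO3^2-]/[HCO3⁻]:  pH = pK2 + log₁₀([CO3^2-]/[HCO3⁻])
log₁₀(0.0776) = -1.110
pH = 9.15 + (-1.110) = 8.04

pH = 8.04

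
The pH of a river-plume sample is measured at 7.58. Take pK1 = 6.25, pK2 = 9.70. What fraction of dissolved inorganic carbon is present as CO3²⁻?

α₂ = 1 / (1 + [H⁺]/K2 + [H⁺]²/(K1K2)) = 1 / (1 + 10^+2.12 + 10^+0.79)
   = 1 / (1 + 131.83 + 6.1660) = 1/138.99 = 0.007195

α₂ = 0.00719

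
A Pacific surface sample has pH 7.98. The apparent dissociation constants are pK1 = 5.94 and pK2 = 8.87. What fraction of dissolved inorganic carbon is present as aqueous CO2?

α₀ = 0.00801

α₀ = 1 / (1 + K1/[H⁺] + K1K2/[H⁺]²) = 1 / (1 + 10^+2.04 + 10^+1.15)
   = 1 / (1 + 109.65 + 14.125) = 1/124.77 = 0.008015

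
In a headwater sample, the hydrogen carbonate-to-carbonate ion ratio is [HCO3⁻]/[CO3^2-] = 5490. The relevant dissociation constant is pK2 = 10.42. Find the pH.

pH = 6.68

From K2 = [H⁺][CO3^2-]/[HCO3⁻]:  pH = pK2 − log₁₀([HCO3⁻]/[CO3^2-])
log₁₀(5490) = +3.740
pH = 10.42 − (+3.740) = 6.68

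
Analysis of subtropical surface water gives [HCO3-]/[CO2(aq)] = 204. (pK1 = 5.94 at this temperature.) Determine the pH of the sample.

pH = 8.25

From K1 = [H⁺][HCO3-]/[CO2(aq)]:  pH = pK1 + log₁₀([HCO3-]/[CO2(aq)])
log₁₀(204) = +2.310
pH = 5.94 + (+2.310) = 8.25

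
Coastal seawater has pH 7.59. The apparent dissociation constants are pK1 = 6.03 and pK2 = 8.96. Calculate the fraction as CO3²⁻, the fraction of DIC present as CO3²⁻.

α₂ = 1 / (1 + [H⁺]/K2 + [H⁺]²/(K1K2)) = 1 / (1 + 10^+1.37 + 10^-0.19)
   = 1 / (1 + 23.442 + 0.64565) = 1/25.088 = 0.03986

α₂ = 0.0399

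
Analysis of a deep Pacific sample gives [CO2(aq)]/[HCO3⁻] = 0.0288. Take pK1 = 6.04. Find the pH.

From K1 = [H⁺][HCO3⁻]/[CO2(aq)]:  pH = pK1 − log₁₀([CO2(aq)]/[HCO3⁻])
log₁₀(0.0288) = -1.541
pH = 6.04 − (-1.541) = 7.58

pH = 7.58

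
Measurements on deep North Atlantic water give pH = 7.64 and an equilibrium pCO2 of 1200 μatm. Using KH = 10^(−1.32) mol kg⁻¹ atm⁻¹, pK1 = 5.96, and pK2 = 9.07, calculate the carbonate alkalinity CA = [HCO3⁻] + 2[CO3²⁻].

CA = 2.95 mmol/kg

[CO2*] = KH · pCO2 = 10^(−1.32) × 1200×10^-6 = 5.744×10^-5 mol/kg
α₀ = 1/(1 + K1/[H⁺] + K1K2/[H⁺]²) = 1/(1 + 10^+1.68 + 10^+0.25) = 0.01975
DIC = [CO2*]/α₀ = 5.744×10^-5 / 0.01975 = 2.909 mmol/kg
CA = (α₁ + 2α₂)·DIC = (0.9451 + 2×0.03512) × 2.909 = 2.95 mmol/kg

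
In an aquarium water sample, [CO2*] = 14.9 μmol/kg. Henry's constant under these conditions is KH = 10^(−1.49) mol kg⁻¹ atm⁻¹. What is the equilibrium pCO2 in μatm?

pCO2 = 460 μatm

KH = 10^(−1.49) = 3.236×10^-2 mol kg⁻¹ atm⁻¹
pCO2 = [CO2*]/KH = 14.9×10^-6 / 3.236×10^-2 = 4.60×10^-4 atm = 460 μatm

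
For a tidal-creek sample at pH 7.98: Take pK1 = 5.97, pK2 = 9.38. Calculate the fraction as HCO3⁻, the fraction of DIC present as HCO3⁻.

α₁ = 0.953

α₁ = 1 / (1 + [H⁺]/K1 + K2/[H⁺]) = 1 / (1 + 10^-2.01 + 10^-1.40)
   = 1 / (1 + 0.0097724 + 0.039811) = 1/1.0496 = 0.9528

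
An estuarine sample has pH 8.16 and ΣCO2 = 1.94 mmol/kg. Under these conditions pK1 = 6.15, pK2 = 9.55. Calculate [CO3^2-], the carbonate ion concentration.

α₂ = 1 / (1 + [H⁺]/K2 + [H⁺]²/(K1K2)) = 1 / (1 + 10^+1.39 + 10^-0.62)
   = 1 / (1 + 24.547 + 0.23988) = 1/25.787 = 0.03878
[CO3²⁻] = α₂ × DIC = 0.03878 × 1.94 = 0.0752 mmol/kg

[CO3²⁻] = 0.0752 mmol/kg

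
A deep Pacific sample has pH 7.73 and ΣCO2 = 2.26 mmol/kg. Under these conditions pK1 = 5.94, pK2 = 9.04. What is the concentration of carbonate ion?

[CO3²⁻] = 0.104 mmol/kg

α₂ = 1 / (1 + [H⁺]/K2 + [H⁺]²/(K1K2)) = 1 / (1 + 10^+1.31 + 10^-0.48)
   = 1 / (1 + 20.417 + 0.33113) = 1/21.749 = 0.04598
[CO3²⁻] = α₂ × DIC = 0.04598 × 2.26 = 0.104 mmol/kg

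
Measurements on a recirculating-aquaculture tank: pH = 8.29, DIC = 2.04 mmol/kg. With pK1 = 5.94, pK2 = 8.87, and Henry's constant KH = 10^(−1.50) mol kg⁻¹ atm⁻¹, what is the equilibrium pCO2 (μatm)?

pCO2 = 227 μatm

α₀ = 1 / (1 + K1/[H⁺] + K1K2/[H⁺]²) = 1 / (1 + 10^+2.35 + 10^+1.77)
   = 1 / (1 + 223.87 + 58.884) = 1/283.76 = 0.003524
[CO2*] = α₀ × DIC = 0.003524 × 2.04 = 0.007189 mmol/kg = 7.189 μmol/kg
pCO2 = [CO2*]/KH = 7.189×10^-6 / 3.162×10^-2 = 227 μatm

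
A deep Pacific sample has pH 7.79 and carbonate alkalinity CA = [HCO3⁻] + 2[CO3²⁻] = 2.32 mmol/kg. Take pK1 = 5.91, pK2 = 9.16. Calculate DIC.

DIC = 2.26 mmol/kg

CA = [HCO3⁻] + 2[CO3²⁻] = (α₁ + 2α₂)·DIC
At pH 7.79: [H⁺]/K1 = 10^-1.88 = 0.013183, K2/[H⁺] = 10^-1.37 = 0.042658
α₁ = 1/(1 + 0.013183 + 0.042658) = 1/1.0558 = 0.9471; α₂ = α₁·K2/[H⁺] = 0.04040
α₁ + 2α₂ = 1.0279
DIC = CA / (α₁ + 2α₂) = 2.32 / 1.0279 = 2.26 mmol/kg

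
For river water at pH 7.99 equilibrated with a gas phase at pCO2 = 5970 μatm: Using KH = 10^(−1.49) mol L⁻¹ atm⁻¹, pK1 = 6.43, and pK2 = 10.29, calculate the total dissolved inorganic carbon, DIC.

[CO2*] = KH · pCO2 = 10^(−1.49) × 5970×10^-6 = 1.932×10^-4 mol/L
α₀ = 1/(1 + K1/[H⁺] + K1K2/[H⁺]²) = 1/(1 + 10^+1.56 + 10^-0.74) = 0.02667
DIC = [CO2*]/α₀ = 1.932×10^-4 / 0.02667 = 7.24 mmol/L

DIC = 7.24 mmol/L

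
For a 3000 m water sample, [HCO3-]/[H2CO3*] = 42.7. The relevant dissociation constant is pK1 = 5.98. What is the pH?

pH = 7.61

From K1 = [H⁺][HCO3-]/[H2CO3*]:  pH = pK1 + log₁₀([HCO3-]/[H2CO3*])
log₁₀(42.7) = +1.630
pH = 5.98 + (+1.630) = 7.61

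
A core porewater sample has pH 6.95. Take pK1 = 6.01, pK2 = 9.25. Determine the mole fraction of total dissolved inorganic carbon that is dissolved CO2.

α₀ = 0.103

α₀ = 1 / (1 + K1/[H⁺] + K1K2/[H⁺]²) = 1 / (1 + 10^+0.94 + 10^-1.36)
   = 1 / (1 + 8.7096 + 0.043652) = 1/9.7533 = 0.1025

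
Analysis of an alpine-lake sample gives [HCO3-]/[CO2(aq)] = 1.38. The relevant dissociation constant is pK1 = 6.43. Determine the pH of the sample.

pH = 6.57

From K1 = [H⁺][HCO3-]/[CO2(aq)]:  pH = pK1 + log₁₀([HCO3-]/[CO2(aq)])
log₁₀(1.38) = +0.140
pH = 6.43 + (+0.140) = 6.57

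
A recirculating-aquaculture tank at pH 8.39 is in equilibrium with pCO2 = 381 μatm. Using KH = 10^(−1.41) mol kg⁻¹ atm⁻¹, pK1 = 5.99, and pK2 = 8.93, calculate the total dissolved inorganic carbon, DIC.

DIC = 4.81 mmol/kg

[CO2*] = KH · pCO2 = 10^(−1.41) × 381×10^-6 = 1.482×10^-5 mol/kg
α₀ = 1/(1 + K1/[H⁺] + K1K2/[H⁺]²) = 1/(1 + 10^+2.40 + 10^+1.86) = 0.003080
DIC = [CO2*]/α₀ = 1.482×10^-5 / 0.003080 = 4.81 mmol/kg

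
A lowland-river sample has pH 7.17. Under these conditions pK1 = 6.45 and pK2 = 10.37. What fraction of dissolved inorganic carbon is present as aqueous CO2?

α₀ = 1 / (1 + K1/[H⁺] + K1K2/[H⁺]²) = 1 / (1 + 10^+0.72 + 10^-2.48)
   = 1 / (1 + 5.2481 + 0.0033113) = 1/6.2514 = 0.1600

α₀ = 0.160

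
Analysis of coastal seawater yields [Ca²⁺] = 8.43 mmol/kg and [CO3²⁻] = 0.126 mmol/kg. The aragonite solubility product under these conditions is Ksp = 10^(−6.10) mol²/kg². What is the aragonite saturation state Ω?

Ksp = 10^(−6.10) = 7.943×10^-7
Ω = [Ca²⁺][CO3²⁻]/Ksp = (8.43×10^-3)(0.126×10^-3) / 7.943×10^-7 = 1.34

Ω = 1.34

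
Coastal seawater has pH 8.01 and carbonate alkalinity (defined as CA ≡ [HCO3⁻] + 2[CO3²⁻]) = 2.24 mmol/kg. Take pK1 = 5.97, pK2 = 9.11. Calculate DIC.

DIC = 2.10 mmol/kg

CA = [HCO3⁻] + 2[CO3²⁻] = (α₁ + 2α₂)·DIC
At pH 8.01: [H⁺]/K1 = 10^-2.04 = 0.0091201, K2/[H⁺] = 10^-1.10 = 0.079433
α₁ = 1/(1 + 0.0091201 + 0.079433) = 1/1.0886 = 0.9187; α₂ = α₁·K2/[H⁺] = 0.07297
α₁ + 2α₂ = 1.0646
DIC = CA / (α₁ + 2α₂) = 2.24 / 1.0646 = 2.10 mmol/kg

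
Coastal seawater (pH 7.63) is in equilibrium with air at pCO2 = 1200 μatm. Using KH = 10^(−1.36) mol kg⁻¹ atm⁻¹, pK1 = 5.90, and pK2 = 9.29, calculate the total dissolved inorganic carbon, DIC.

[CO2*] = KH · pCO2 = 10^(−1.36) × 1200×10^-6 = 5.238×10^-5 mol/kg
α₀ = 1/(1 + K1/[H⁺] + K1K2/[H⁺]²) = 1/(1 + 10^+1.73 + 10^+0.07) = 0.01790
DIC = [CO2*]/α₀ = 5.238×10^-5 / 0.01790 = 2.93 mmol/kg

DIC = 2.93 mmol/kg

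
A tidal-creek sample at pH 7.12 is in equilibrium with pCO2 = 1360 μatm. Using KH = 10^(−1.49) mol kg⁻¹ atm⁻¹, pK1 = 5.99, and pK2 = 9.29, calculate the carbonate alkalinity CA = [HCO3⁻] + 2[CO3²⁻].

[CO2*] = KH · pCO2 = 10^(−1.49) × 1360×10^-6 = 4.401×10^-5 mol/kg
α₀ = 1/(1 + K1/[H⁺] + K1K2/[H⁺]²) = 1/(1 + 10^+1.13 + 10^-1.04) = 0.06858
DIC = [CO2*]/α₀ = 4.401×10^-5 / 0.06858 = 0.6417 mmol/kg
CA = (α₁ + 2α₂)·DIC = (0.9252 + 2×0.006255) × 0.6417 = 0.602 mmol/kg

CA = 0.602 mmol/kg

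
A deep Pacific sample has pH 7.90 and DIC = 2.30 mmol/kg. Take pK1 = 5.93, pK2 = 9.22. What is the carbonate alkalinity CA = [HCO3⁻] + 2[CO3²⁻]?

CA = 2.38 mmol/kg

CA = [HCO3⁻] + 2[CO3²⁻] = (α₁ + 2α₂)·DIC
At pH 7.90: [H⁺]/K1 = 10^-1.97 = 0.010715, K2/[H⁺] = 10^-1.32 = 0.047863
α₁ = 1/(1 + 0.010715 + 0.047863) = 1/1.0586 = 0.9447; α₂ = α₁·K2/[H⁺] = 0.04521
α₁ + 2α₂ = 1.0351
CA = 1.0351 × 2.30 = 2.38 mmol/kg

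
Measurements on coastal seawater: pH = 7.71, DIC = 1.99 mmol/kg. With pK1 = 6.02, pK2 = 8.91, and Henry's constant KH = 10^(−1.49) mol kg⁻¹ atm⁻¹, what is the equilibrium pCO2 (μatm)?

pCO2 = 1160 μatm

α₀ = 1 / (1 + K1/[H⁺] + K1K2/[H⁺]²) = 1 / (1 + 10^+1.69 + 10^+0.49)
   = 1 / (1 + 48.978 + 3.0903) = 1/53.068 = 0.01884
[CO2*] = α₀ × DIC = 0.01884 × 1.99 = 0.03750 mmol/kg
pCO2 = [CO2*]/KH = 3.750×10^-5 / 3.236×10^-2 = 1160 μatm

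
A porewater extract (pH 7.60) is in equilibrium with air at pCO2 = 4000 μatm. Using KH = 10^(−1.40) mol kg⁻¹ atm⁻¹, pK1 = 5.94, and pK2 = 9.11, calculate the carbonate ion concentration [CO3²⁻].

[CO3²⁻] = 0.225 mmol/kg

[CO2*] = KH · pCO2 = 10^(−1.40) × 4000×10^-6 = 1.592×10^-4 mol/kg
α₀ = 1/(1 + K1/[H⁺] + K1K2/[H⁺]²) = 1/(1 + 10^+1.66 + 10^+0.15) = 0.02078
DIC = [CO2*]/α₀ = 1.592×10^-4 / 0.02078 = 7.663 mmol/kg
[CO3²⁻] = α₂·DIC; α₂ = 0.02935, so [CO3²⁻] = 0.02935 × 7.663 = 0.225 mmol/kg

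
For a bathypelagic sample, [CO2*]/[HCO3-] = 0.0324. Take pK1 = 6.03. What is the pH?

From K1 = [H⁺][HCO3-]/[CO2*]:  pH = pK1 − log₁₀([CO2*]/[HCO3-])
log₁₀(0.0324) = -1.489
pH = 6.03 − (-1.489) = 7.52

pH = 7.52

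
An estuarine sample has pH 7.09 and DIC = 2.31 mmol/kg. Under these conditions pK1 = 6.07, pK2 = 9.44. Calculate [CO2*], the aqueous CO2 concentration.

α₀ = 1 / (1 + K1/[H⁺] + K1K2/[H⁺]²) = 1 / (1 + 10^+1.02 + 10^-1.33)
   = 1 / (1 + 10.471 + 0.046774) = 1/11.518 = 0.08682
[CO2*] = α₀ × DIC = 0.08682 × 2.31 = 0.201 mmol/kg

[CO2*] = 0.201 mmol/kg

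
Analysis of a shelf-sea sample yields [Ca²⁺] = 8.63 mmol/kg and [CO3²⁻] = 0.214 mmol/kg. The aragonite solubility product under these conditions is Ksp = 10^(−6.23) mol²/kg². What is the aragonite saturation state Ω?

Ksp = 10^(−6.23) = 5.888×10^-7
Ω = [Ca²⁺][CO3²⁻]/Ksp = (8.63×10^-3)(0.214×10^-3) / 5.888×10^-7 = 3.14

Ω = 3.14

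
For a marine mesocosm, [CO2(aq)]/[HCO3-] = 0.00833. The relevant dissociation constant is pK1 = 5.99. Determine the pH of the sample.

From K1 = [H⁺][HCO3-]/[CO2(aq)]:  pH = pK1 − log₁₀([CO2(aq)]/[HCO3-])
log₁₀(0.00833) = -2.079
pH = 5.99 − (-2.079) = 8.07

pH = 8.07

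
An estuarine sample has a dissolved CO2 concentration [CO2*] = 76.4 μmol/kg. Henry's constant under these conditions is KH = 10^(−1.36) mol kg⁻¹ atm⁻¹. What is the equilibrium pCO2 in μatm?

pCO2 = 1750 μatm

KH = 10^(−1.36) = 4.365×10^-2 mol kg⁻¹ atm⁻¹
pCO2 = [CO2*]/KH = 76.4×10^-6 / 4.365×10^-2 = 1.75×10^-3 atm = 1750 μatm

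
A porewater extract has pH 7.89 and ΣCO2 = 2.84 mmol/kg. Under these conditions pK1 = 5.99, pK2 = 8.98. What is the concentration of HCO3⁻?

[HCO3⁻] = 2.60 mmol/kg

α₁ = 1 / (1 + [H⁺]/K1 + K2/[H⁺]) = 1 / (1 + 10^-1.90 + 10^-1.09)
   = 1 / (1 + 0.012589 + 0.081283) = 1/1.0939 = 0.9142
[HCO3⁻] = α₁ × DIC = 0.9142 × 2.84 = 2.60 mmol/kg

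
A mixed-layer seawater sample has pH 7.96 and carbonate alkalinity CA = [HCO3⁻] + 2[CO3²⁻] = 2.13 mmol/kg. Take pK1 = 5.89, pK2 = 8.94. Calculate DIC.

CA = [HCO3⁻] + 2[CO3²⁻] = (α₁ + 2α₂)·DIC
At pH 7.96: [H⁺]/K1 = 10^-2.07 = 0.0085114, K2/[H⁺] = 10^-0.98 = 0.10471
α₁ = 1/(1 + 0.0085114 + 0.10471) = 1/1.1132 = 0.8983; α₂ = α₁·K2/[H⁺] = 0.09406
α₁ + 2α₂ = 1.0864
DIC = CA / (α₁ + 2α₂) = 2.13 / 1.0864 = 1.96 mmol/kg

DIC = 1.96 mmol/kg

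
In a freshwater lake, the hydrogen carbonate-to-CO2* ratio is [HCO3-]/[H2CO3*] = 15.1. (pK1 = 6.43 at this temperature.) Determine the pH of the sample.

pH = 7.61

From K1 = [H⁺][HCO3-]/[H2CO3*]:  pH = pK1 + log₁₀([HCO3-]/[H2CO3*])
log₁₀(15.1) = +1.179
pH = 6.43 + (+1.179) = 7.61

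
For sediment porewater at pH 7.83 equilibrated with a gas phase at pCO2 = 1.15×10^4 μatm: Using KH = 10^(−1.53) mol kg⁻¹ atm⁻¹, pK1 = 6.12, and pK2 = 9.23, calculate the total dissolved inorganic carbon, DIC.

DIC = 18.4 mmol/kg

[CO2*] = KH · pCO2 = 10^(−1.53) × 1.15×10^4×10^-6 = 3.394×10^-4 mol/kg
α₀ = 1/(1 + K1/[H⁺] + K1K2/[H⁺]²) = 1/(1 + 10^+1.71 + 10^+0.31) = 0.01841
DIC = [CO2*]/α₀ = 3.394×10^-4 / 0.01841 = 18.4 mmol/kg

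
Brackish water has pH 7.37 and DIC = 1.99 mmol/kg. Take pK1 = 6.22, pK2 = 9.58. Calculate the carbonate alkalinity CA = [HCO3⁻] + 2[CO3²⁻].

CA = [HCO3⁻] + 2[CO3²⁻] = (α₁ + 2α₂)·DIC
At pH 7.37: [H⁺]/K1 = 10^-1.15 = 0.070795, K2/[H⁺] = 10^-2.21 = 0.0061660
α₁ = 1/(1 + 0.070795 + 0.0061660) = 1/1.0770 = 0.9285; α₂ = α₁·K2/[H⁺] = 0.005725
α₁ + 2α₂ = 0.9400
CA = 0.9400 × 1.99 = 1.87 mmol/kg

CA = 1.87 mmol/kg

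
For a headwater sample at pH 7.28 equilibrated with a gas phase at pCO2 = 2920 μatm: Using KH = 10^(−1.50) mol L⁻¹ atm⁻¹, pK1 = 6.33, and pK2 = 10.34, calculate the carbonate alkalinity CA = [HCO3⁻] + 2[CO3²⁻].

[CO2*] = KH · pCO2 = 10^(−1.50) × 2920×10^-6 = 9.234×10^-5 mol/L
α₀ = 1/(1 + K1/[H⁺] + K1K2/[H⁺]²) = 1/(1 + 10^+0.95 + 10^-2.11) = 0.1008
DIC = [CO2*]/α₀ = 9.234×10^-5 / 0.1008 = 0.9160 mmol/L
CA = (α₁ + 2α₂)·DIC = (0.8984 + 2×0.0007825) × 0.9160 = 0.824 mmol/L

CA = 0.824 mmol/L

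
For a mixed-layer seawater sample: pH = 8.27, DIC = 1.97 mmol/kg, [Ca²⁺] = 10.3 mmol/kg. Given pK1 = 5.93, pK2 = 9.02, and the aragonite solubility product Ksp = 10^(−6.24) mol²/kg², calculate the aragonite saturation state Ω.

Ω = 5.30

α₂ = 1 / (1 + [H⁺]/K2 + [H⁺]²/(K1K2)) = 1 / (1 + 10^+0.75 + 10^-1.59)
   = 1 / (1 + 5.6234 + 0.025704) = 1/6.6491 = 0.1504
[CO3²⁻] = α₂ × DIC = 0.1504 × 1.97 = 0.2963 mmol/kg
Ksp = 10^(−6.24) = 5.754×10^-7
Ω = [Ca²⁺][CO3²⁻]/Ksp = (10.3×10^-3)(2.963×10^-4) / 5.754×10^-7 = 5.30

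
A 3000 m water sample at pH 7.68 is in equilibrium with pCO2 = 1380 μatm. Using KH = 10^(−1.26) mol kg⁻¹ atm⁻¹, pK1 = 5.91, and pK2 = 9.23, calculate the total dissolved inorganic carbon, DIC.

[CO2*] = KH · pCO2 = 10^(−1.26) × 1380×10^-6 = 7.584×10^-5 mol/kg
α₀ = 1/(1 + K1/[H⁺] + K1K2/[H⁺]²) = 1/(1 + 10^+1.77 + 10^+0.22) = 0.01625
DIC = [CO2*]/α₀ = 7.584×10^-5 / 0.01625 = 4.67 mmol/kg

DIC = 4.67 mmol/kg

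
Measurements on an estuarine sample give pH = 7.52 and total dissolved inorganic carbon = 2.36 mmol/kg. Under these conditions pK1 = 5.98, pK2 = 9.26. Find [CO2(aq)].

[CO2*] = 0.0650 mmol/kg

α₀ = 1 / (1 + K1/[H⁺] + K1K2/[H⁺]²) = 1 / (1 + 10^+1.54 + 10^-0.20)
   = 1 / (1 + 34.674 + 0.63096) = 1/36.305 = 0.02754
[CO2*] = α₀ × DIC = 0.02754 × 2.36 = 0.0650 mmol/kg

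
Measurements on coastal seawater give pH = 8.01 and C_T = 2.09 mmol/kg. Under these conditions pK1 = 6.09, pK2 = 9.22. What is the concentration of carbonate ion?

α₂ = 1 / (1 + [H⁺]/K2 + [H⁺]²/(K1K2)) = 1 / (1 + 10^+1.21 + 10^-0.71)
   = 1 / (1 + 16.218 + 0.19498) = 1/17.413 = 0.05743
[CO3²⁻] = α₂ × DIC = 0.05743 × 2.09 = 0.120 mmol/kg

[CO3²⁻] = 0.120 mmol/kg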